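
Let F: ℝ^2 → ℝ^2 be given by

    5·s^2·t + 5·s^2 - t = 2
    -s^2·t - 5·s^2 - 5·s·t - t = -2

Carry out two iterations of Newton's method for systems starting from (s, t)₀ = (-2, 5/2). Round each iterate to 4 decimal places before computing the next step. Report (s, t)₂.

(-0.9508, 0.7461)

At (-2, 5/2): F = (65.5000, -5.5000).
Jacobian J = [[10·s·t + 10·s, 5·s^2 - 1], [-2·s·t - 10·s - 5·t, -s^2 - 5·s - 1]].
At the point, J = [[-70.0000, 19.0000], [17.5000, 5.0000]] (det J = -682.5000).
Solving J·Δ = −F gives Δ = (0.6330, -1.1154).
Then the next iterate is (s, t)₁ = (-1.3670, 1.3846).
Round to (-1.3670, 1.3846) and repeat: F = (18.895779, -1.851691), J = [[-32.597482, 8.343445], [10.532496, 3.966311]].
Δ = (0.4162, -0.6385), so (s, t)₂ = (-0.9508, 0.7461).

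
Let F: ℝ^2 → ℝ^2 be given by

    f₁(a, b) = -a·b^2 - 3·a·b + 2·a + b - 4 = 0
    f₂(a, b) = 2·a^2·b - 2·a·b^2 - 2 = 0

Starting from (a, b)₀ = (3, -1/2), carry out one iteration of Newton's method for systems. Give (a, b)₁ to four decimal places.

At (3, -1/2): F = (5.2500, -12.5000).
Jacobian J = [[-b^2 - 3·b + 2, -2·a·b - 3·a + 1], [4·a·b - 2·b^2, 2·a^2 - 4·a·b]].
At the point, J = [[3.2500, -5.0000], [-6.5000, 24.0000]] (det J = 45.5000).
Solving J·Δ = −F gives Δ = (-1.3956, 0.1429).
Then the next iterate is (a, b)₁ = (1.6044, -0.3571).

(1.6044, -0.3571)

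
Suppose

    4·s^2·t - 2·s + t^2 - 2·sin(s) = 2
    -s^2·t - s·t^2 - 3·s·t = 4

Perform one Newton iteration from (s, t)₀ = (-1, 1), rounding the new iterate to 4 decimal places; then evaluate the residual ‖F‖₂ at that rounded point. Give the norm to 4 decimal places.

4.2348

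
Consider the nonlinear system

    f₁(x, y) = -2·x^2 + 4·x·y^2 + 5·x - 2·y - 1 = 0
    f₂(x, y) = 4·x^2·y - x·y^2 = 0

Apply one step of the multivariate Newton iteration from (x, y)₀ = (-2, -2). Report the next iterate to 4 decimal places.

(-1.4342, -0.9803)

At (-2, -2): F = (-47.0000, -24.0000).
Jacobian J = [[-4·x + 4·y^2 + 5, 8·x·y - 2], [8·x·y - y^2, 4·x^2 - 2·x·y]].
At the point, J = [[29.0000, 30.0000], [28.0000, 8.0000]] (det J = -608.0000).
Solving J·Δ = −F gives Δ = (0.5658, 1.0197).
Then the next iterate is (x, y)₁ = (-1.4342, -0.9803).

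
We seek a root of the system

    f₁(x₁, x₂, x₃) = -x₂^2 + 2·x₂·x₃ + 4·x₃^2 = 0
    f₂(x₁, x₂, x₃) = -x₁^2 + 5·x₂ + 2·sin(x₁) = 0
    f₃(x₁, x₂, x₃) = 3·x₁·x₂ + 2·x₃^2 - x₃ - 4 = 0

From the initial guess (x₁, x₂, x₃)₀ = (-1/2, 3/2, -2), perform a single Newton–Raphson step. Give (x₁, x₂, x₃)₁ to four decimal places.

(1.6932, -0.9668, -0.0756)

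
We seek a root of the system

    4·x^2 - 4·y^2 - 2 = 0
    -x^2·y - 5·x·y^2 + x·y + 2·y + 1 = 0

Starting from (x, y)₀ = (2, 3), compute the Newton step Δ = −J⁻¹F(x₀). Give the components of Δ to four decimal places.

(-0.3617, -1.1578)

At (2, 3): F = (-22.0000, -89.0000).
Jacobian J = [[8·x, -8·y], [-2·x·y - 5·y^2 + y, -x^2 - 10·x·y + x + 2]].
At the point, J = [[16.0000, -24.0000], [-54.0000, -60.0000]] (det J = -2256.0000).
Solving J·Δ = −F gives Δ = (-0.3617, -1.1578).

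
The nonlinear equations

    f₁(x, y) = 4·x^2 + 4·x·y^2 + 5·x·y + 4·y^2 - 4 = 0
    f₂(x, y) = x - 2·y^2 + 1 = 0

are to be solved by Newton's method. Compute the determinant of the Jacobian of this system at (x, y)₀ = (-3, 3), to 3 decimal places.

-261.000

J = [[8·x + 4·y^2 + 5·y, 8·x·y + 5·x + 8·y], [1, -4·y]].
At the point, J = [[27.000, -63.000], [1.000, -12.000]].
det J = -261.000.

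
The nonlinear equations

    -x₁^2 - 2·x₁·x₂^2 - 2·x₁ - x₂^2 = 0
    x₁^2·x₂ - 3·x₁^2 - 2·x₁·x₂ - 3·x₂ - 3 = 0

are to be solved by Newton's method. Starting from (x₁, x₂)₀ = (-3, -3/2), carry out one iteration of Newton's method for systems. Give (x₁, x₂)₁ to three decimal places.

At (-3, -3/2): F = (8.250, -48.000).
Jacobian J = [[-2·x₁ - 2·x₂^2 - 2, -4·x₁·x₂ - 2·x₂], [2·x₁·x₂ - 6·x₁ - 2·x₂, x₁^2 - 2·x₁ - 3]].
At the point, J = [[-0.500, -15.000], [30.000, 12.000]] (det J = 444.000).
Solving J·Δ = −F gives Δ = (1.399, 0.503).
Then the next iterate is (x₁, x₂)₁ = (-1.601, -0.997).

(-1.601, -0.997)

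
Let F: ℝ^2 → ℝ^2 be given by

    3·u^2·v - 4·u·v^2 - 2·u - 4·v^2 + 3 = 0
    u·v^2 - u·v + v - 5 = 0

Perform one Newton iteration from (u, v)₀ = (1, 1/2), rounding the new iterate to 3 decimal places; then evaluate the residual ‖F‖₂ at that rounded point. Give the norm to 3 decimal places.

619.672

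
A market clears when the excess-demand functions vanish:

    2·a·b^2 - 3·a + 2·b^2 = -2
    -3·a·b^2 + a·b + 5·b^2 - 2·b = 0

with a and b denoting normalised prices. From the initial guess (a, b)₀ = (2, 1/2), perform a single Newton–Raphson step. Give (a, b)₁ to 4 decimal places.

(1.0000, 0.5000)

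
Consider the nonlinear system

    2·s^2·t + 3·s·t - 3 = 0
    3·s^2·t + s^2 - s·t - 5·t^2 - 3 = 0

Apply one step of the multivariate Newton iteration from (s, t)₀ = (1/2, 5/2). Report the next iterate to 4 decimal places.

At (1/2, 5/2): F = (2.0000, -33.3750).
Jacobian J = [[4·s·t + 3·t, 2·s^2 + 3·s], [6·s·t + 2·s - t, 3·s^2 - s - 10·t]].
At the point, J = [[12.5000, 2.0000], [6.0000, -24.7500]] (det J = -321.3750).
Solving J·Δ = −F gives Δ = (0.0537, -1.3355).
Then the next iterate is (s, t)₁ = (0.5537, 1.1645).

(0.5537, 1.1645)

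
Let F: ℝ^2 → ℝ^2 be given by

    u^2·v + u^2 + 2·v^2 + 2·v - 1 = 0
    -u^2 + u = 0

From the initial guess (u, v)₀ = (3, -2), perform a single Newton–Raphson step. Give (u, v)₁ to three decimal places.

(1.800, -2.400)

At (3, -2): F = (-6.000, -6.000).
Jacobian J = [[2·u·v + 2·u, u^2 + 4·v + 2], [-2·u + 1, 0]].
At the point, J = [[-6.000, 3.000], [-5.000, 0.000]] (det J = 15.000).
Solving J·Δ = −F gives Δ = (-1.200, -0.400).
Then the next iterate is (u, v)₁ = (1.800, -2.400).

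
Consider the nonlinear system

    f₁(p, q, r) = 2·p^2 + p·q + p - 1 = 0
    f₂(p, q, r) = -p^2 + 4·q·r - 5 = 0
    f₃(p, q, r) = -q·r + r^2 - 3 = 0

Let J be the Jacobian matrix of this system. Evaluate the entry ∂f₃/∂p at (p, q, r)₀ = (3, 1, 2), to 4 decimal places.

0.0000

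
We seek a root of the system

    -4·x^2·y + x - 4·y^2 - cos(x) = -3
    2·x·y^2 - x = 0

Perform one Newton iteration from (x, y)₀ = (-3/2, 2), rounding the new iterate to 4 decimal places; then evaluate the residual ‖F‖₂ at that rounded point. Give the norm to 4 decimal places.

12.1873

At (-3/2, 2): F = (-32.570737, -10.5000).
Jacobian J = [[-8·x·y + sin(x) + 1, -4·x^2 - 8·y], [2·y^2 - 1, 4·x·y]].
At the point, J = [[24.002505, -25.0000], [7.0000, -12.0000]] (det J = -113.030060).
Solving J·Δ = −F gives Δ = (1.1355, -0.2126).
Then the next iterate is (x, y)₁ = (-0.3645, 1.7874).
Re-evaluating at (-0.3645, 1.7874): F = (-12.027895, -1.964508), so ‖F‖₂ = 12.1873.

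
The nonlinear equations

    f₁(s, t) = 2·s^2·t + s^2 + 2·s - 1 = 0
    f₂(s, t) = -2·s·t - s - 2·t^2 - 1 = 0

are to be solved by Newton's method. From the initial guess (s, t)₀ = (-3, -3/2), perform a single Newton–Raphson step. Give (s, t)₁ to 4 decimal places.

(-2.2955, -0.6591)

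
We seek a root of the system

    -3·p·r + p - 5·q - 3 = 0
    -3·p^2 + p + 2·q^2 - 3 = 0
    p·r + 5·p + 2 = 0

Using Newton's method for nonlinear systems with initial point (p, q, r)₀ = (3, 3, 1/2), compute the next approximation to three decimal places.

(-0.617, -1.374, 0.964)

At (3, 3, 1/2): F = (-19.500, -9.000, 18.500).
Jacobian J = [[-3·r + 1, -5, -3·p], [-6·p + 1, 4·q, 0], [r + 5, 0, p]].
At the point, J = [[-0.500, -5.000, -9.000], [-17.000, 12.000, 0.000], [5.500, 0.000, 3.000]] (det J = 321.000).
Solving J·Δ = −F gives Δ = (-3.617, -4.374, 0.464).
Then the next iterate is (p, q, r)₁ = (-0.617, -1.374, 0.964).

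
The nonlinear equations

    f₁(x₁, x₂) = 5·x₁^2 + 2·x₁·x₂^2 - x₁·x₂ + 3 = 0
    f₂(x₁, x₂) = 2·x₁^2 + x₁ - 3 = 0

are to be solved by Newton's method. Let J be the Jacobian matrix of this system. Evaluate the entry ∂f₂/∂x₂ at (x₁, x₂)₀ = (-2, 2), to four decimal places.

∂f₂/∂x₂ = 0.
At (-2, 2) this is 0.0000.

0.0000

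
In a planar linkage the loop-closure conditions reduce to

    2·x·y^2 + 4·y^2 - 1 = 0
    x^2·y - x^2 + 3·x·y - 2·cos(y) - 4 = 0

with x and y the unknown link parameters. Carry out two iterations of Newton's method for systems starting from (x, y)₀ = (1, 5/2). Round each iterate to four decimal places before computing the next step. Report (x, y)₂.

(2.1708, 0.4503)

At (1, 5/2): F = (36.5000, 6.602287).
Jacobian J = [[2·y^2, 4·x·y + 8·y], [2·x·y - 2·x + 3·y, x^2 + 3·x + 2·sin(y)]].
At the point, J = [[12.5000, 30.0000], [10.5000, 5.196944]] (det J = -250.038196).
Solving J·Δ = −F gives Δ = (-0.0335, -1.2027).
Then the next iterate is (x, y)₁ = (0.9665, 1.2973).
Round to (0.9665, 1.2973) and repeat: F = (8.985164, -0.500963), J = [[3.365975, 15.393762], [4.466581, 5.759287]].
Δ = (1.2043, -0.8470), so (x, y)₂ = (2.1708, 0.4503).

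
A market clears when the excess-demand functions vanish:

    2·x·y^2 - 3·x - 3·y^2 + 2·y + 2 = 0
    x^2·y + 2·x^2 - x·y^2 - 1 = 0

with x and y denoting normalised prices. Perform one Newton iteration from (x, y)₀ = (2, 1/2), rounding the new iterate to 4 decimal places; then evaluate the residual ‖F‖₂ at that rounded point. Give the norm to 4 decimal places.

1.7401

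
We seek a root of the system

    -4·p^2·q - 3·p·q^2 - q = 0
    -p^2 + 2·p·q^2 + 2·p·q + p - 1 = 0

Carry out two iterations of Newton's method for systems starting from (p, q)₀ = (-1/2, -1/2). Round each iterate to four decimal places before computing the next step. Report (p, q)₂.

(0.6385, -2.0027)

At (-1/2, -1/2): F = (1.3750, -1.5000).
Jacobian J = [[-8·p·q - 3·q^2, -4·p^2 - 6·p·q - 1], [-2·p + 2·q^2 + 2·q + 1, 4·p·q + 2·p]].
At the point, J = [[-2.7500, -3.5000], [1.5000, 0.0000]] (det J = 5.2500).
Solving J·Δ = −F gives Δ = (1.0000, -0.3929).
Then the next iterate is (p, q)₁ = (0.5000, -0.8929).
Round to (0.5000, -0.8929) and repeat: F = (0.589894, -0.845630), J = [[1.179789, 0.6787], [-0.191259, -0.7858]].
Δ = (0.1385, -1.1098), so (p, q)₂ = (0.6385, -2.0027).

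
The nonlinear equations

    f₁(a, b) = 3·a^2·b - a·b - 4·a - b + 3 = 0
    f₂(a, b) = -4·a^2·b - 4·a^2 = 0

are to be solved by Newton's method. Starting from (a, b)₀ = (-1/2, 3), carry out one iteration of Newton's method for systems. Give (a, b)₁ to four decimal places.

(-0.1042, 5.3333)

At (-1/2, 3): F = (5.7500, -4.0000).
Jacobian J = [[6·a·b - b - 4, 3·a^2 - a - 1], [-8·a·b - 8·a, -4·a^2]].
At the point, J = [[-16.0000, 0.2500], [16.0000, -1.0000]] (det J = 12.0000).
Solving J·Δ = −F gives Δ = (0.3958, 2.3333).
Then the next iterate is (a, b)₁ = (-0.1042, 5.3333).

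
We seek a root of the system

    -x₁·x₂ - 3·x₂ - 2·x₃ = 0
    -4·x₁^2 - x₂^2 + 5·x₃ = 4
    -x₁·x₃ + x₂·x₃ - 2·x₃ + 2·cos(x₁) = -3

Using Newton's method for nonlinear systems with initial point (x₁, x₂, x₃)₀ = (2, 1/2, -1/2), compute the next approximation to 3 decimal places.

At (2, 1/2, -1/2): F = (-1.500, -22.750, 3.91771).
Jacobian J = [[-x₂, -x₁ - 3, -2], [-8·x₁, -2·x₂, 5], [-x₃ - 2·sin(x₁), x₃, -x₁ + x₂ - 2]].
At the point, J = [[-0.500, -5.000, -2.000], [-16.000, -1.000, 5.000], [-1.31859, -0.500, -3.500]] (det J = 296.60206).
Solving J·Δ = −F gives Δ = (-0.879, -0.840, 1.570).
Then the next iterate is (x₁, x₂, x₃)₁ = (1.121, -0.340, 1.070).

(1.121, -0.340, 1.070)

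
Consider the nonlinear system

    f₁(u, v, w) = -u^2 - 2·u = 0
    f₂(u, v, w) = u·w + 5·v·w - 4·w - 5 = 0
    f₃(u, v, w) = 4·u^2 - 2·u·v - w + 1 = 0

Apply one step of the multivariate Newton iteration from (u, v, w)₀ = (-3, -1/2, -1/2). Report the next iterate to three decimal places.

At (-3, -1/2, -1/2): F = (-3.000, -0.250, 34.500).
Jacobian J = [[-2·u - 2, 0, 0], [w, 5·w, u + 5·v - 4], [8·u - 2·v, -2·u, -1]].
At the point, J = [[4.000, 0.000, 0.000], [-0.500, -2.500, -9.500], [-23.000, 6.000, -1.000]] (det J = 238.000).
Solving J·Δ = −F gives Δ = (0.750, -2.765, 0.662).
Then the next iterate is (u, v, w)₁ = (-2.250, -3.265, 0.162).

(-2.250, -3.265, 0.162)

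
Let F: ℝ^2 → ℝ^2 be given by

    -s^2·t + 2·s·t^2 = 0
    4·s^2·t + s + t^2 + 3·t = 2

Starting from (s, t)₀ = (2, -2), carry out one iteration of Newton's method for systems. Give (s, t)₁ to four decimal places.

(1.1579, -1.4737)

At (2, -2): F = (24.0000, -34.0000).
Jacobian J = [[-2·s·t + 2·t^2, -s^2 + 4·s·t], [8·s·t + 1, 4·s^2 + 2·t + 3]].
At the point, J = [[16.0000, -20.0000], [-31.0000, 15.0000]] (det J = -380.0000).
Solving J·Δ = −F gives Δ = (-0.8421, 0.5263).
Then the next iterate is (s, t)₁ = (1.1579, -1.4737).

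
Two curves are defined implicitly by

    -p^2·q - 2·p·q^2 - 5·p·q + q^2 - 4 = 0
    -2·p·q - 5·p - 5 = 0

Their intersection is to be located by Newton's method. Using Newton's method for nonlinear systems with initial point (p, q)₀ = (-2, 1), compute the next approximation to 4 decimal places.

(-0.8400, 0.7800)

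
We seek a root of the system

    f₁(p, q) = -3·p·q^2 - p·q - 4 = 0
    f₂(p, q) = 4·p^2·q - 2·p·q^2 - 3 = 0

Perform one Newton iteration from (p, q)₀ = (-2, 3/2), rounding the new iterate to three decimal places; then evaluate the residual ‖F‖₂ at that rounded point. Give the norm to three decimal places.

At (-2, 3/2): F = (12.500, 30.000).
Jacobian J = [[-3·q^2 - q, -6·p·q - p], [8·p·q - 2·q^2, 4·p^2 - 4·p·q]].
At the point, J = [[-8.250, 20.000], [-28.500, 28.000]] (det J = 339.000).
Solving J·Δ = −F gives Δ = (0.737, -0.321).
Then the next iterate is (p, q)₁ = (-1.263, 1.179).
Re-evaluating at (-1.263, 1.179): F = (2.75594, 8.03406), so ‖F‖₂ = 8.494.

8.494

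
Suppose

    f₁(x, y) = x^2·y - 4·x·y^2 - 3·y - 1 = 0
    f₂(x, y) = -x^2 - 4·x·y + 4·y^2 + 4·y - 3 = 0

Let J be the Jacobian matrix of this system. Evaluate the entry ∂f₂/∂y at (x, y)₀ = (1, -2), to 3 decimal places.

-16.000

∂f₂/∂y = -4·x + 8·y + 4.
At (1, -2) this is -16.000.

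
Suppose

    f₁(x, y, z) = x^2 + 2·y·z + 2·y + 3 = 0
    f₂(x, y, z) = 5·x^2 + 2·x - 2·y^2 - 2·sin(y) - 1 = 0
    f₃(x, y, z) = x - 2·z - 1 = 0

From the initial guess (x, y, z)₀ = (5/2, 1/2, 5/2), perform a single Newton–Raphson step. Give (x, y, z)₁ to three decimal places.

(1.175, -0.030, 0.087)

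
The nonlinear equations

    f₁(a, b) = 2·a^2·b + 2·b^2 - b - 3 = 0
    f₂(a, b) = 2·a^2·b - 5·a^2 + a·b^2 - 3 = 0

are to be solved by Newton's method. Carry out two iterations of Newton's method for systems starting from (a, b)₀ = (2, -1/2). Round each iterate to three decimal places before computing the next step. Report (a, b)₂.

(1.349, 6.811)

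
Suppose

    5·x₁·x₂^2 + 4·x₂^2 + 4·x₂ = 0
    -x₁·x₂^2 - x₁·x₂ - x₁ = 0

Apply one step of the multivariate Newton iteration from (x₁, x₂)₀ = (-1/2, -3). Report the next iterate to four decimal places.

At (-1/2, -3): F = (1.5000, 3.5000).
Jacobian J = [[5·x₂^2, 10·x₁·x₂ + 8·x₂ + 4], [-x₂^2 - x₂ - 1, -2·x₁·x₂ - x₁]].
At the point, J = [[45.0000, -5.0000], [-7.0000, -2.5000]] (det J = -147.5000).
Solving J·Δ = −F gives Δ = (0.0932, 1.1390).
Then the next iterate is (x₁, x₂)₁ = (-0.4068, -1.8610).

(-0.4068, -1.8610)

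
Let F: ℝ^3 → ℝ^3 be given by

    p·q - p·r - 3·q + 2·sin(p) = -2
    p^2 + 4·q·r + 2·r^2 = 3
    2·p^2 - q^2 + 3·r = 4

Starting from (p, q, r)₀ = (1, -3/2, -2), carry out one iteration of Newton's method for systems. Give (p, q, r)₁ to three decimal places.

(0.954, 3.632, -3.653)

At (1, -3/2, -2): F = (8.68294, 18.000, -10.250).
Jacobian J = [[q - r + 2·cos(p), p - 3, -p], [2·p, 4·r, 4·q + 4·r], [4·p, -2·q, 3]].
At the point, J = [[1.58060, -2.000, -1.000], [2.000, -8.000, -14.000], [4.000, 3.000, 3.000]] (det J = 114.45088).
Solving J·Δ = −F gives Δ = (-0.046, 5.132, -1.653).
Then the next iterate is (p, q, r)₁ = (0.954, 3.632, -3.653).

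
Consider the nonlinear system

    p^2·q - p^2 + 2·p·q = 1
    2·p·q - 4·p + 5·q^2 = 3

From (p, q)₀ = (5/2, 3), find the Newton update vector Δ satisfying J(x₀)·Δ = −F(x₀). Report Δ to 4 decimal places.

(-0.7419, -1.3005)

At (5/2, 3): F = (26.5000, 47.0000).
Jacobian J = [[2·p·q - 2·p + 2·q, p^2 + 2·p], [2·q - 4, 2·p + 10·q]].
At the point, J = [[16.0000, 11.2500], [2.0000, 35.0000]] (det J = 537.5000).
Solving J·Δ = −F gives Δ = (-0.7419, -1.3005).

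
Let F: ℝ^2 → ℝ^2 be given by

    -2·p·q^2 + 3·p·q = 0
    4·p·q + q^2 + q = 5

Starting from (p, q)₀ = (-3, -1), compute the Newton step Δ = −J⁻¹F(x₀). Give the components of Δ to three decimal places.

At (-3, -1): F = (15.000, 7.000).
Jacobian J = [[-2·q^2 + 3·q, -4·p·q + 3·p], [4·q, 4·p + 2·q + 1]].
At the point, J = [[-5.000, -21.000], [-4.000, -13.000]] (det J = -19.000).
Solving J·Δ = −F gives Δ = (-2.526, 1.316).

(-2.526, 1.316)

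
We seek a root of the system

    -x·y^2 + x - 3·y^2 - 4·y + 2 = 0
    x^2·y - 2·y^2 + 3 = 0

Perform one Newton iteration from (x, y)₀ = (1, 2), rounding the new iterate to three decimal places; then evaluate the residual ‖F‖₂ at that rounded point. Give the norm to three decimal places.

At (1, 2): F = (-21.000, -3.000).
Jacobian J = [[-y^2 + 1, -2·x·y - 6·y - 4], [2·x·y, x^2 - 4·y]].
At the point, J = [[-3.000, -20.000], [4.000, -7.000]] (det J = 101.000).
Solving J·Δ = −F gives Δ = (-0.861, -0.921).
Then the next iterate is (x, y)₁ = (0.139, 1.079).
Re-evaluating at (0.139, 1.079): F = (-5.83155, 0.69237), so ‖F‖₂ = 5.873.

5.873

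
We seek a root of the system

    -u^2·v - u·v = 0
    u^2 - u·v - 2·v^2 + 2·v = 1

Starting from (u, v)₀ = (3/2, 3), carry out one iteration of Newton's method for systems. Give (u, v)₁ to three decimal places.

At (3/2, 3): F = (-11.250, -15.250).
Jacobian J = [[-2·u·v - v, -u^2 - u], [2·u - v, -u - 4·v + 2]].
At the point, J = [[-12.000, -3.750], [0.000, -11.500]] (det J = 138.000).
Solving J·Δ = −F gives Δ = (-0.523, -1.326).
Then the next iterate is (u, v)₁ = (0.977, 1.674).

(0.977, 1.674)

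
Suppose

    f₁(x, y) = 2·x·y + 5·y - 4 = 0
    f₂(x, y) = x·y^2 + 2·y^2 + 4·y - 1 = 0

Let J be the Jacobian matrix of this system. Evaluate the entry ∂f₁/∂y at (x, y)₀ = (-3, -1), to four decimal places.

-1.0000

∂f₁/∂y = 2·x + 5.
At (-3, -1) this is -1.0000.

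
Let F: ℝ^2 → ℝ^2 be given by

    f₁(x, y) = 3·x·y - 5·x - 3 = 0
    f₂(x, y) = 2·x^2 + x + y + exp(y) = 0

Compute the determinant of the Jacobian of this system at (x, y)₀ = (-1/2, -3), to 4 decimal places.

J = [[3·y - 5, 3·x], [4·x + 1, exp(y) + 1]].
At the point, J = [[-14.0000, -1.5000], [-1.0000, 1.049787]].
det J = -16.1970.

-16.1970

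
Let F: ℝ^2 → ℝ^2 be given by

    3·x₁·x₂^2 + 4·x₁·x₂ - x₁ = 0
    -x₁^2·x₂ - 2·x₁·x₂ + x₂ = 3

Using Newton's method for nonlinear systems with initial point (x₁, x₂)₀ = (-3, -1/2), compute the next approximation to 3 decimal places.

At (-3, -1/2): F = (6.750, -2.000).
Jacobian J = [[3·x₂^2 + 4·x₂ - 1, 6·x₁·x₂ + 4·x₁], [-2·x₁·x₂ - 2·x₂, -x₁^2 - 2·x₁ + 1]].
At the point, J = [[-2.250, -3.000], [-2.000, -2.000]] (det J = -1.500).
Solving J·Δ = −F gives Δ = (-13.000, 12.000).
Then the next iterate is (x₁, x₂)₁ = (-16.000, 11.500).

(-16.000, 11.500)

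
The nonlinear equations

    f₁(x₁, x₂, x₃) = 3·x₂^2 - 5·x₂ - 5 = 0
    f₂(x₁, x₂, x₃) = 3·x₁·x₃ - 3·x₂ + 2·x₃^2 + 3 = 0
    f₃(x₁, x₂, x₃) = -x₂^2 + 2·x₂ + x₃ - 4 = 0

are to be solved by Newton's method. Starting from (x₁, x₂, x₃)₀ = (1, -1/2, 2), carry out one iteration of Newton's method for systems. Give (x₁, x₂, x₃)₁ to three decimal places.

(-9.354, -0.719, 5.906)

At (1, -1/2, 2): F = (-1.750, 18.500, -3.250).
Jacobian J = [[0, 6·x₂ - 5, 0], [3·x₃, -3, 3·x₁ + 4·x₃], [0, -2·x₂ + 2, 1]].
At the point, J = [[0.000, -8.000, 0.000], [6.000, -3.000, 11.000], [0.000, 3.000, 1.000]] (det J = 48.000).
Solving J·Δ = −F gives Δ = (-10.354, -0.219, 3.906).
Then the next iterate is (x₁, x₂, x₃)₁ = (-9.354, -0.719, 5.906).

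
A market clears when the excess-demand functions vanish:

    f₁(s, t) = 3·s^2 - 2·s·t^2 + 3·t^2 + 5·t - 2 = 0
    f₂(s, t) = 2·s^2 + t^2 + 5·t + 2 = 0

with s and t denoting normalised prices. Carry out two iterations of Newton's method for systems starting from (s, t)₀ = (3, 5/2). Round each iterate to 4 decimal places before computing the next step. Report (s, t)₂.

At (3, 5/2): F = (18.7500, 38.7500).
Jacobian J = [[6·s - 2·t^2, -4·s·t + 6·t + 5], [4·s, 2·t + 5]].
At the point, J = [[5.5000, -10.0000], [12.0000, 10.0000]] (det J = 175.0000).
Solving J·Δ = −F gives Δ = (-3.2857, 0.0679).
Then the next iterate is (s, t)₁ = (-0.2857, 2.5679).
Round to (-0.2857, 2.5679) and repeat: F = (34.634579, 21.596859), J = [[-14.902421, 23.341996], [-1.1428, 10.1358]].
Δ = (-1.2307, -2.2695), so (s, t)₂ = (-1.5164, 0.2984).

(-1.5164, 0.2984)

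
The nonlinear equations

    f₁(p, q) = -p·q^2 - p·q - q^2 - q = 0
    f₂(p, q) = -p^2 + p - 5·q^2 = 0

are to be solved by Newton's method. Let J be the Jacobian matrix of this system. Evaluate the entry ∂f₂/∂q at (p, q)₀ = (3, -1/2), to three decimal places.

5.000

∂f₂/∂q = -10·q.
At (3, -1/2) this is 5.000.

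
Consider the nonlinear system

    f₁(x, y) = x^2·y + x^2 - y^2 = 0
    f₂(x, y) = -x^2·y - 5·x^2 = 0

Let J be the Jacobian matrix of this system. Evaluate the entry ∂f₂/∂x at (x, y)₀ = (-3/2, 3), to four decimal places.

∂f₂/∂x = -2·x·y - 10·x.
At (-3/2, 3) this is 24.0000.

24.0000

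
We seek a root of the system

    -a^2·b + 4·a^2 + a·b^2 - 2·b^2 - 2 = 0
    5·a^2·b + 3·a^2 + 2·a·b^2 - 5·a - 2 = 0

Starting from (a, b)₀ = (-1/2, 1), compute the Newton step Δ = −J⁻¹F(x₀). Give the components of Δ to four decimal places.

At (-1/2, 1): F = (-3.7500, 1.5000).
Jacobian J = [[-2·a·b + 8·a + b^2, -a^2 + 2·a·b - 4·b], [10·a·b + 6·a + 2·b^2 - 5, 5·a^2 + 4·a·b]].
At the point, J = [[-2.0000, -5.2500], [-11.0000, -0.7500]] (det J = -56.2500).
Solving J·Δ = −F gives Δ = (0.1900, -0.7867).

(0.1900, -0.7867)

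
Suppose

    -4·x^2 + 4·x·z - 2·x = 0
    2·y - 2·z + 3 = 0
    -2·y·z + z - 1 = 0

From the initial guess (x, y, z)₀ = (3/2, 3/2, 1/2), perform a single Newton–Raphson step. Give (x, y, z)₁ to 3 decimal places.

(0.833, -0.833, 0.667)

At (3/2, 3/2, 1/2): F = (-9.000, 5.000, -2.000).
Jacobian J = [[-8·x + 4·z - 2, 0, 4·x], [0, 2, -2], [0, -2·z, -2·y + 1]].
At the point, J = [[-12.000, 0.000, 6.000], [0.000, 2.000, -2.000], [0.000, -1.000, -2.000]] (det J = 72.000).
Solving J·Δ = −F gives Δ = (-0.667, -2.333, 0.167).
Then the next iterate is (x, y, z)₁ = (0.833, -0.833, 0.667).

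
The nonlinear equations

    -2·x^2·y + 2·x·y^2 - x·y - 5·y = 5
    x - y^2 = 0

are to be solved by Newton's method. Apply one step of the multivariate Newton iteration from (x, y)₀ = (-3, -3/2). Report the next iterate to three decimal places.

(-2.294, 0.015)

At (-3, -3/2): F = (11.500, -5.250).
Jacobian J = [[-4·x·y + 2·y^2 - y, -2·x^2 + 4·x·y - x - 5], [1, -2·y]].
At the point, J = [[-12.000, -2.000], [1.000, 3.000]] (det J = -34.000).
Solving J·Δ = −F gives Δ = (0.706, 1.515).
Then the next iterate is (x, y)₁ = (-2.294, 0.015).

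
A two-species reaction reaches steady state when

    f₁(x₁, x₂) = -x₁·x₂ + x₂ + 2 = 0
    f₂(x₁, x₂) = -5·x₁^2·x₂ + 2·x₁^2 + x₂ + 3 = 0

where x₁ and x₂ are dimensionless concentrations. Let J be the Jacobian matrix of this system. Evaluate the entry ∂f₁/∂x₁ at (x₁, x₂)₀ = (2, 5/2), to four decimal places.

-2.5000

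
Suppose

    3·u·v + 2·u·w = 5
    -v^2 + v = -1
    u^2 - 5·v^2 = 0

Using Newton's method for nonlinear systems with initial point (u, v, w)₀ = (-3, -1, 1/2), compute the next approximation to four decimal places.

(-1.7778, -0.6667, -0.2407)

At (-3, -1, 1/2): F = (1.0000, -1.0000, 4.0000).
Jacobian J = [[3·v + 2·w, 3·u, 2·u], [0, -2·v + 1, 0], [2·u, -10·v, 0]].
At the point, J = [[-2.0000, -9.0000, -6.0000], [0.0000, 3.0000, 0.0000], [-6.0000, 10.0000, 0.0000]] (det J = -108.0000).
Solving J·Δ = −F gives Δ = (1.2222, 0.3333, -0.7407).
Then the next iterate is (u, v, w)₁ = (-1.7778, -0.6667, -0.2407).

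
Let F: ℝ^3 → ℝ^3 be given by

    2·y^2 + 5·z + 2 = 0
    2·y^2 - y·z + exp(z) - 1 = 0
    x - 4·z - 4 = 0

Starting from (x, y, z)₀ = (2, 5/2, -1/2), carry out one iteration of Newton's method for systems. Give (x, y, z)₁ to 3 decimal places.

(2.424, 1.247, -0.394)

At (2, 5/2, -1/2): F = (12.000, 13.35653, 0.000).
Jacobian J = [[0, 4·y, 5], [0, 4·y - z, -y + exp(z)], [1, 0, -4]].
At the point, J = [[0.000, 10.000, 5.000], [0.000, 10.500, -1.89347], [1.000, 0.000, -4.000]] (det J = -71.43469).
Solving J·Δ = −F gives Δ = (0.424, -1.253, 0.106).
Then the next iterate is (x, y, z)₁ = (2.424, 1.247, -0.394).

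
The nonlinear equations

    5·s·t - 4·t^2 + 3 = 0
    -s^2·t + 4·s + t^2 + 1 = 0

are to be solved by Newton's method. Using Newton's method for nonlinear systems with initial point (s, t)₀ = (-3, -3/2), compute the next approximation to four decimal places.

(-0.5500, -2.1250)

At (-3, -3/2): F = (16.5000, 4.7500).
Jacobian J = [[5·t, 5·s - 8·t], [-2·s·t + 4, -s^2 + 2·t]].
At the point, J = [[-7.5000, -3.0000], [-5.0000, -12.0000]] (det J = 75.0000).
Solving J·Δ = −F gives Δ = (2.4500, -0.6250).
Then the next iterate is (s, t)₁ = (-0.5500, -2.1250).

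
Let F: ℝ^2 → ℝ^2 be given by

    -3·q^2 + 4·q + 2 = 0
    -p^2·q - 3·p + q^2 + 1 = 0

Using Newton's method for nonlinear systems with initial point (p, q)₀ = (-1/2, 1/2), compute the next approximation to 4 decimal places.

(-0.4250, -2.7500)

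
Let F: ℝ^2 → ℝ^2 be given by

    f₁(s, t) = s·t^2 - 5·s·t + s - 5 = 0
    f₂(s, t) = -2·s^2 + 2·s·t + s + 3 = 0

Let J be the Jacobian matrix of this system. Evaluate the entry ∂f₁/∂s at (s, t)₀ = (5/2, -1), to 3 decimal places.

7.000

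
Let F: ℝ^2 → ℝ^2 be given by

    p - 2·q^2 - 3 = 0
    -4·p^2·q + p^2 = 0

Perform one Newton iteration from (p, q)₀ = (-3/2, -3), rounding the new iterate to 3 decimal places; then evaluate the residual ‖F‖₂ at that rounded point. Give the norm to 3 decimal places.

10.335

At (-3/2, -3): F = (-22.500, 29.250).
Jacobian J = [[1, -4·q], [-8·p·q + 2·p, -4·p^2]].
At the point, J = [[1.000, 12.000], [-39.000, -9.000]] (det J = 459.000).
Solving J·Δ = −F gives Δ = (0.324, 1.848).
Then the next iterate is (p, q)₁ = (-1.176, -1.152).
Re-evaluating at (-1.176, -1.152): F = (-6.83021, 7.75573), so ‖F‖₂ = 10.335.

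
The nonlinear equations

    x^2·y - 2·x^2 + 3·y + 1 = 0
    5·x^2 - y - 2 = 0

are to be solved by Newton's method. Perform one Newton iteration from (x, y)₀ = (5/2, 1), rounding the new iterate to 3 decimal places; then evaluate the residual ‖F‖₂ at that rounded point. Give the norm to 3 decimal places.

At (5/2, 1): F = (-2.250, 28.250).
Jacobian J = [[2·x·y - 4·x, x^2 + 3], [10·x, -1]].
At the point, J = [[-5.000, 9.250], [25.000, -1.000]] (det J = -226.250).
Solving J·Δ = −F gives Δ = (-1.145, -0.376).
Then the next iterate is (x, y)₁ = (1.355, 0.624).
Re-evaluating at (1.355, 0.624): F = (0.34563, 6.55613), so ‖F‖₂ = 6.565.

6.565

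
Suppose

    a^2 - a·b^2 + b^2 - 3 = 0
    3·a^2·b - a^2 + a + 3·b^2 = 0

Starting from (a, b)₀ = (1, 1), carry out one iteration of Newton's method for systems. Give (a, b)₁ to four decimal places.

(3.0000, -0.7778)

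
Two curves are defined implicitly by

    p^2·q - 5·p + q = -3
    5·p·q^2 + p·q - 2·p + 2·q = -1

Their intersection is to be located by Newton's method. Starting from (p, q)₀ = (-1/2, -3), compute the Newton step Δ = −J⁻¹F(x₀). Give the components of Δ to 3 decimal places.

(0.724, -0.241)

At (-1/2, -3): F = (1.750, -25.000).
Jacobian J = [[2·p·q - 5, p^2 + 1], [5·q^2 + q - 2, 10·p·q + p + 2]].
At the point, J = [[-2.000, 1.250], [40.000, 16.500]] (det J = -83.000).
Solving J·Δ = −F gives Δ = (0.724, -0.241).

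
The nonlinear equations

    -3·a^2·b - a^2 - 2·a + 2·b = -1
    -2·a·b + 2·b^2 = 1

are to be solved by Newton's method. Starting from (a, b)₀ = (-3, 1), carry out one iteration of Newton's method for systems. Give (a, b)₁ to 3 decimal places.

At (-3, 1): F = (-27.000, 7.000).
Jacobian J = [[-6·a·b - 2·a - 2, -3·a^2 + 2], [-2·b, -2·a + 4·b]].
At the point, J = [[22.000, -25.000], [-2.000, 10.000]] (det J = 170.000).
Solving J·Δ = −F gives Δ = (0.559, -0.588).
Then the next iterate is (a, b)₁ = (-2.441, 0.412).

(-2.441, 0.412)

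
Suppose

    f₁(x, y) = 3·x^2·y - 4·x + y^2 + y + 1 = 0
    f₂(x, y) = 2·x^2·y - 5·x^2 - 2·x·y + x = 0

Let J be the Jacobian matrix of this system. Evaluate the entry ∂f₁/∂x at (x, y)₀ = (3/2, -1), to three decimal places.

-13.000

∂f₁/∂x = 6·x·y - 4.
At (3/2, -1) this is -13.000.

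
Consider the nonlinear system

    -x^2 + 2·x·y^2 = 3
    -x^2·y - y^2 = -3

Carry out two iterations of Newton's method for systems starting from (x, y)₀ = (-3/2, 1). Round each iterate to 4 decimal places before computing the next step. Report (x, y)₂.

At (-3/2, 1): F = (-8.2500, -0.2500).
Jacobian J = [[-2·x + 2·y^2, 4·x·y], [-2·x·y, -x^2 - 2·y]].
At the point, J = [[5.0000, -6.0000], [3.0000, -4.2500]] (det J = -3.2500).
Solving J·Δ = −F gives Δ = (10.3269, 7.2308).
Then the next iterate is (x, y)₁ = (8.8269, 8.2308).
Round to (8.8269, 8.2308) and repeat: F = (1115.061383, -706.041966), J = [[117.838337, 290.609794], [-145.304897, -94.375764]].
Δ = (-3.2131, -2.5341), so (x, y)₂ = (5.6138, 5.6967).

(5.6138, 5.6967)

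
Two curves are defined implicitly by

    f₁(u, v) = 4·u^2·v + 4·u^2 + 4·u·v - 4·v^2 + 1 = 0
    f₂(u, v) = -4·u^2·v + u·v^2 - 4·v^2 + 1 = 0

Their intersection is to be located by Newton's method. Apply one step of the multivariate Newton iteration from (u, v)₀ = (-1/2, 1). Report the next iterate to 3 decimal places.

(-0.376, 0.612)

At (-1/2, 1): F = (-3.000, -4.500).
Jacobian J = [[8·u·v + 8·u + 4·v, 4·u^2 + 4·u - 8·v], [-8·u·v + v^2, -4·u^2 + 2·u·v - 8·v]].
At the point, J = [[-4.000, -9.000], [5.000, -10.000]] (det J = 85.000).
Solving J·Δ = −F gives Δ = (0.124, -0.388).
Then the next iterate is (u, v)₁ = (-0.376, 0.612).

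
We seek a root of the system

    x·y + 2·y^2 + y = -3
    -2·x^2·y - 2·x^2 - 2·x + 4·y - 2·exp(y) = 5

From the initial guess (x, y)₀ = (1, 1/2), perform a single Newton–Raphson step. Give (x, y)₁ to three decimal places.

(-0.255, -0.468)

At (1, 1/2): F = (4.500, -11.29744).
Jacobian J = [[y, x + 4·y + 1], [-4·x·y - 4·x - 2, -2·x^2 - 2·exp(y) + 4]].
At the point, J = [[0.500, 4.000], [-8.000, -1.29744]] (det J = 31.35128).
Solving J·Δ = −F gives Δ = (-1.255, -0.968).
Then the next iterate is (x, y)₁ = (-0.255, -0.468).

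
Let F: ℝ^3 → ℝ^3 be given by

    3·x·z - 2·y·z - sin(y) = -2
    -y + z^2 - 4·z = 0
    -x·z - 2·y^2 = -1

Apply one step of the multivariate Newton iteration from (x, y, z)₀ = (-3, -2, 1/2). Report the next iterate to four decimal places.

(-3.5102, -1.2864, 0.3455)

At (-3, -2, 1/2): F = (0.409297, 0.2500, -5.5000).
Jacobian J = [[3·z, -2·z - cos(y), 3·x - 2·y], [0, -1, 2·z - 4], [-z, -4·y, -x]].
At the point, J = [[1.5000, -0.583853, -5.0000], [0.0000, -1.0000, -3.0000], [-0.5000, 8.0000, 3.0000]] (det J = 33.124220).
Solving J·Δ = −F gives Δ = (-0.5102, 0.7136, -0.1545).
Then the next iterate is (x, y, z)₁ = (-3.5102, -1.2864, 0.3455).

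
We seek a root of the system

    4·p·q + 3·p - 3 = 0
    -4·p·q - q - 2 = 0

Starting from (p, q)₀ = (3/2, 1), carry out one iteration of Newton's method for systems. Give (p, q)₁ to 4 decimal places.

(1.5600, -0.3200)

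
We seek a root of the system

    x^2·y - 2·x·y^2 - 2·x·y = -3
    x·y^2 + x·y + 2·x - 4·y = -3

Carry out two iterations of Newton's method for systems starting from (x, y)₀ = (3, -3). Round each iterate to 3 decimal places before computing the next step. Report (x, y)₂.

At (3, -3): F = (-60.000, 39.000).
Jacobian J = [[2·x·y - 2·y^2 - 2·y, x^2 - 4·x·y - 2·x], [y^2 + y + 2, 2·x·y + x - 4]].
At the point, J = [[-30.000, 39.000], [8.000, -19.000]] (det J = 258.000).
Solving J·Δ = −F gives Δ = (1.477, 2.674).
Then the next iterate is (x, y)₁ = (4.477, -0.326).
Round to (4.477, -0.326) and repeat: F = (-1.56678, 12.27430), J = [[-2.47956, 16.92754], [1.78028, -2.44200]].
Δ = (-8.469, -1.148), so (x, y)₂ = (-3.992, -1.474).

(-3.992, -1.474)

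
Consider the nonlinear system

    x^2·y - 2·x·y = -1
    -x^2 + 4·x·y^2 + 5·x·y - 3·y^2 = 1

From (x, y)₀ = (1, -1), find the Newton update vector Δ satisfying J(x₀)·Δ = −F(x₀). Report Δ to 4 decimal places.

(0.0000, 2.0000)

At (1, -1): F = (2.0000, -6.0000).
Jacobian J = [[2·x·y - 2·y, x^2 - 2·x], [-2·x + 4·y^2 + 5·y, 8·x·y + 5·x - 6·y]].
At the point, J = [[0.0000, -1.0000], [-3.0000, 3.0000]] (det J = -3.0000).
Solving J·Δ = −F gives Δ = (0.0000, 2.0000).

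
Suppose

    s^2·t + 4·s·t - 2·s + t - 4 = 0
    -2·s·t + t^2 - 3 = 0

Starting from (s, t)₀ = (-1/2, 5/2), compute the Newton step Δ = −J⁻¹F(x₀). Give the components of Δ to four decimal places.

(0.8526, -0.2479)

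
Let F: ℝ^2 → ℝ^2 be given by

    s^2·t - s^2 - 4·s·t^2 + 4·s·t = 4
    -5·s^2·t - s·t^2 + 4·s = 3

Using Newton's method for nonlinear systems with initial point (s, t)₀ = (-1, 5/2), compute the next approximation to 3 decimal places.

(-0.418, 2.381)

At (-1, 5/2): F = (12.500, -13.250).
Jacobian J = [[2·s·t - 2·s - 4·t^2 + 4·t, s^2 - 8·s·t + 4·s], [-10·s·t - t^2 + 4, -5·s^2 - 2·s·t]].
At the point, J = [[-18.000, 17.000], [22.750, 0.000]] (det J = -386.750).
Solving J·Δ = −F gives Δ = (0.582, -0.119).
Then the next iterate is (s, t)₁ = (-0.418, 2.381).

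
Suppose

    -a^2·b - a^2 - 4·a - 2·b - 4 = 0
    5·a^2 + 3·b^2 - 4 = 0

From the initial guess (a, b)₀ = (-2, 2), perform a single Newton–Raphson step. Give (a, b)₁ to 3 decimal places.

(-1.000, 1.333)

At (-2, 2): F = (-12.000, 28.000).
Jacobian J = [[-2·a·b - 2·a - 4, -a^2 - 2], [10·a, 6·b]].
At the point, J = [[8.000, -6.000], [-20.000, 12.000]] (det J = -24.000).
Solving J·Δ = −F gives Δ = (1.000, -0.667).
Then the next iterate is (a, b)₁ = (-1.000, 1.333).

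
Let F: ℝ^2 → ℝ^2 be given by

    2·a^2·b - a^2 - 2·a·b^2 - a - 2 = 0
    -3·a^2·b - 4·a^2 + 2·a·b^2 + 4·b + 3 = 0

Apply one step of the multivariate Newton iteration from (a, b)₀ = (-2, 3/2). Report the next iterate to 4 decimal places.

(-1.3200, 1.1090)

At (-2, 3/2): F = (17.0000, -34.0000).
Jacobian J = [[4·a·b - 2·a - 2·b^2 - 1, 2·a^2 - 4·a·b], [-6·a·b - 8·a + 2·b^2, -3·a^2 + 4·a·b + 4]].
At the point, J = [[-13.5000, 20.0000], [38.5000, -20.0000]] (det J = -500.0000).
Solving J·Δ = −F gives Δ = (0.6800, -0.3910).
Then the next iterate is (a, b)₁ = (-1.3200, 1.1090).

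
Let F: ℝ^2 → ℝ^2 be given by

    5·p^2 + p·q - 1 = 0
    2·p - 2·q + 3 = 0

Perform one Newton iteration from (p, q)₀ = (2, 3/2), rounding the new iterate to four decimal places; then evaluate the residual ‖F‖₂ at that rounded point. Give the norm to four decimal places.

At (2, 3/2): F = (22.0000, 4.0000).
Jacobian J = [[10·p + q, p], [2, -2]].
At the point, J = [[21.5000, 2.0000], [2.0000, -2.0000]] (det J = -47.0000).
Solving J·Δ = −F gives Δ = (-1.1064, 0.8936).
Then the next iterate is (p, q)₁ = (0.8936, 2.3936).
Re-evaluating at (0.8936, 2.3936): F = (5.131526, 0.0000), so ‖F‖₂ = 5.1315.

5.1315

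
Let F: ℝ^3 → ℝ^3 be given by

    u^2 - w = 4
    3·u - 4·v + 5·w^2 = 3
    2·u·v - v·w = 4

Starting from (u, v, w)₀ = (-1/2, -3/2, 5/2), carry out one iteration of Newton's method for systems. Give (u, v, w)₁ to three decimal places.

At (-1/2, -3/2, 5/2): F = (-6.250, 32.750, 1.250).
Jacobian J = [[2·u, 0, -1], [3, -4, 10·w], [2·v, 2·u - w, -v]].
At the point, J = [[-1.000, 0.000, -1.000], [3.000, -4.000, 25.000], [-3.000, -3.500, 1.500]] (det J = -59.000).
Solving J·Δ = −F gives Δ = (-6.775, 6.390, 0.525).
Then the next iterate is (u, v, w)₁ = (-7.275, 4.890, 3.025).

(-7.275, 4.890, 3.025)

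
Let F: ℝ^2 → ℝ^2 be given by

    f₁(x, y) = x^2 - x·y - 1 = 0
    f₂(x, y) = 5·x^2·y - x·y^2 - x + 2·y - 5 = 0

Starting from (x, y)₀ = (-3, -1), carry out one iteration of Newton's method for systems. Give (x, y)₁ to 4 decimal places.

At (-3, -1): F = (5.0000, -46.0000).
Jacobian J = [[2·x - y, -x], [10·x·y - y^2 - 1, 5·x^2 - 2·x·y + 2]].
At the point, J = [[-5.0000, 3.0000], [28.0000, 41.0000]] (det J = -289.0000).
Solving J·Δ = −F gives Δ = (1.1869, 0.3114).
Then the next iterate is (x, y)₁ = (-1.8131, -0.6886).

(-1.8131, -0.6886)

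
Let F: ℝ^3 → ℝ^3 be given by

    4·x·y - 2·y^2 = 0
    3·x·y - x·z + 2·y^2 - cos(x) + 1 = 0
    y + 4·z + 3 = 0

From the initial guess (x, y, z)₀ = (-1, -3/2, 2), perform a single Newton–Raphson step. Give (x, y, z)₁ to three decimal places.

(-0.543, -0.880, -0.530)

At (-1, -3/2, 2): F = (1.500, 11.45970, 9.500).
Jacobian J = [[4·y, 4·x - 4·y, 0], [3·y - z + sin(x), 3·x + 4·y, -x], [0, 1, 4]].
At the point, J = [[-6.000, 2.000, 0.000], [-7.34147, -9.000, 1.000], [0.000, 1.000, 4.000]] (det J = 280.73177).
Solving J·Δ = −F gives Δ = (0.457, 0.620, -2.530).
Then the next iterate is (x, y, z)₁ = (-0.543, -0.880, -0.530).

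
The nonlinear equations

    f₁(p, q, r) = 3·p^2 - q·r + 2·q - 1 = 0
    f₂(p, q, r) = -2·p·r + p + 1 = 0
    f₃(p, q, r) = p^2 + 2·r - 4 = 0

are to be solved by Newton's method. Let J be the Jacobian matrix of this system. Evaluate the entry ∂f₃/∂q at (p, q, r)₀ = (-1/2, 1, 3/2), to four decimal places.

0.0000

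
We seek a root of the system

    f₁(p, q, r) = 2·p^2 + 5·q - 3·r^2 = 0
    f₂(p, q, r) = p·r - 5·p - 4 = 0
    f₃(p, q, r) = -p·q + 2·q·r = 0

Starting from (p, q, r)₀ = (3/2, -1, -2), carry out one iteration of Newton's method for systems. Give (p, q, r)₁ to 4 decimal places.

(-0.1707, -0.9839, -0.1297)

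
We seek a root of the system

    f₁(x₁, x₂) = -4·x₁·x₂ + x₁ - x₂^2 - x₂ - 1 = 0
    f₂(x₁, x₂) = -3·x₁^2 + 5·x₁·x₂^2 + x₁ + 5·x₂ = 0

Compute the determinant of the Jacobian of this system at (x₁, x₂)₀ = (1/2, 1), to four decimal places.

-15.0000

J = [[-4·x₂ + 1, -4·x₁ - 2·x₂ - 1], [-6·x₁ + 5·x₂^2 + 1, 10·x₁·x₂ + 5]].
At the point, J = [[-3.0000, -5.0000], [3.0000, 10.0000]].
det J = -15.0000.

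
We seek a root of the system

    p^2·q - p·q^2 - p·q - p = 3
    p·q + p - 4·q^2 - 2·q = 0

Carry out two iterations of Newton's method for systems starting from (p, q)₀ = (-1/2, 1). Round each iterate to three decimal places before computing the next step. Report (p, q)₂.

(-3.696, -0.840)

At (-1/2, 1): F = (-1.250, -7.000).
Jacobian J = [[2·p·q - q^2 - q - 1, p^2 - 2·p·q - p], [q + 1, p - 8·q - 2]].
At the point, J = [[-4.000, 1.750], [2.000, -10.500]] (det J = 38.500).
Solving J·Δ = −F gives Δ = (-0.659, -0.792).
Then the next iterate is (p, q)₁ = (-1.159, 0.208).
Round to (-1.159, 0.208) and repeat: F = (-1.27038, -1.98913), J = [[-1.73341, 2.98442], [1.208, -4.823]].
Δ = (-2.537, -1.048), so (p, q)₂ = (-3.696, -0.840).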